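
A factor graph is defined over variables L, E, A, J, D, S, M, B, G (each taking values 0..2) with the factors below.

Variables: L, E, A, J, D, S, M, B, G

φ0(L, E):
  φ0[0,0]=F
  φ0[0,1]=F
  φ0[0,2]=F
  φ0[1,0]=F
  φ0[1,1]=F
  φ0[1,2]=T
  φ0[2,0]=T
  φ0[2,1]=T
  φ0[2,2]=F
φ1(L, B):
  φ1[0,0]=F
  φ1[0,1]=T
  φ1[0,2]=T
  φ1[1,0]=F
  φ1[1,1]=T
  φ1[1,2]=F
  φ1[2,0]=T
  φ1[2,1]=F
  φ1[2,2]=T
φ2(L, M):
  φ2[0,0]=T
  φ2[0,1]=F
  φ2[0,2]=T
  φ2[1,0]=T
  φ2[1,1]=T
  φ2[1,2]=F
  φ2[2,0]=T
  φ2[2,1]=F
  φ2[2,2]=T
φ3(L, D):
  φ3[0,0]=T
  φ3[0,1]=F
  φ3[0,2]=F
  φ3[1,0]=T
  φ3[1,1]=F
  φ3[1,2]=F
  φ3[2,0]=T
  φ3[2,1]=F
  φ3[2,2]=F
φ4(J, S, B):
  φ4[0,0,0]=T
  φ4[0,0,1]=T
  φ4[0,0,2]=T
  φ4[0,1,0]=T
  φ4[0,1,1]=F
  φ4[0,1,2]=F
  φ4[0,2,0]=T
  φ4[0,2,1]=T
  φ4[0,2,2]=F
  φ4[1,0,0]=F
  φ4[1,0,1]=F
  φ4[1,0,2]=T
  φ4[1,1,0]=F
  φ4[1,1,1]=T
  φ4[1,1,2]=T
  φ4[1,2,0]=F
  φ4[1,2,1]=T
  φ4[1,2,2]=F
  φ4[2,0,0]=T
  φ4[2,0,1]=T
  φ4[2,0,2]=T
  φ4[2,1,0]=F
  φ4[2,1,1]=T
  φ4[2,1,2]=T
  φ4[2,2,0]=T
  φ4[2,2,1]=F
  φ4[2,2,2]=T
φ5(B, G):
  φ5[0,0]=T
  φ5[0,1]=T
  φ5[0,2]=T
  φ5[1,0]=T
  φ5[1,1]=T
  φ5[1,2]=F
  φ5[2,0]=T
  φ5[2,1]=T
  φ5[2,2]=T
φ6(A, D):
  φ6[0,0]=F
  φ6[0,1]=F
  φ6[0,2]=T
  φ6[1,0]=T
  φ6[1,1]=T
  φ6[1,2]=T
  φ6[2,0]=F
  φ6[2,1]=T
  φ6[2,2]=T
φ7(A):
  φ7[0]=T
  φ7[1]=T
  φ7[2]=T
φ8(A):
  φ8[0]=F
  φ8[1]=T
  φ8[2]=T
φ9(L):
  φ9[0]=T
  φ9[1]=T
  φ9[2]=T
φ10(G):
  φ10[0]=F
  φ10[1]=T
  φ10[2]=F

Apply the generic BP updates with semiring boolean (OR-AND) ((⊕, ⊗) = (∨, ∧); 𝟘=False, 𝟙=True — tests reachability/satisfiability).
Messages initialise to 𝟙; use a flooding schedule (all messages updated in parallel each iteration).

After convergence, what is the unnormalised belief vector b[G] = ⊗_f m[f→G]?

b[G] = [F, T, F]

init: all messages = 𝟙 over 3 values
r1 m[φ0→L] = [F, T, T]
r1 m[φ0→E] = [T, T, T]
r1 m[φ1→L] = [T, T, T]
r1 m[φ1→B] = [T, T, T]
r1 m[φ2→L] = [T, T, T]
r1 m[φ2→M] = [T, T, T]
r1 m[φ3→L] = [T, T, T]
r1 m[φ3→D] = [T, F, F]
r1 m[φ4→J] = [T, T, T]
r1 m[φ4→S] = [T, T, T]
r1 m[φ4→B] = [T, T, T]
r1 m[φ5→B] = [T, T, T]
r1 m[φ5→G] = [T, T, T]
r1 m[φ6→A] = [T, T, T]
r1 m[φ6→D] = [T, T, T]
r1 m[φ7→A] = [T, T, T]
r1 m[φ8→A] = [F, T, T]
r1 m[φ9→L] = [T, T, T]
r1 m[φ10→G] = [F, T, F]
r1 m[L→φ0] = [T, T, T]
r1 m[L→φ1] = [T, T, T]
r1 m[L→φ2] = [T, T, T]
r1 m[L→φ3] = [T, T, T]
r1 m[L→φ9] = [T, T, T]
r1 m[E→φ0] = [T, T, T]
r1 m[A→φ6] = [T, T, T]
r1 m[A→φ7] = [T, T, T]
r1 m[A→φ8] = [T, T, T]
r1 m[J→φ4] = [T, T, T]
r1 m[D→φ3] = [T, T, T]
r1 m[D→φ6] = [T, T, T]
r1 m[S→φ4] = [T, T, T]
r1 m[M→φ2] = [T, T, T]
r1 m[B→φ1] = [T, T, T]
r1 m[B→φ4] = [T, T, T]
r1 m[B→φ5] = [T, T, T]
r1 m[G→φ5] = [T, T, T]
r1 m[G→φ10] = [T, T, T]
r2 m[φ0→L] = [F, T, T]
r2 m[φ0→E] = [T, T, T]
r2 m[φ1→L] = [T, T, T]
r2 m[φ1→B] = [T, T, T]
r2 m[φ2→L] = [T, T, T]
r2 m[φ2→M] = [T, T, T]
r2 m[φ3→L] = [T, T, T]
r2 m[φ3→D] = [T, F, F]
r2 m[φ4→J] = [T, T, T]
r2 m[φ4→S] = [T, T, T]
r2 m[φ4→B] = [T, T, T]
r2 m[φ5→B] = [T, T, T]
r2 m[φ5→G] = [T, T, T]
r2 m[φ6→A] = [T, T, T]
r2 m[φ6→D] = [T, T, T]
r2 m[φ7→A] = [T, T, T]
r2 m[φ8→A] = [F, T, T]
r2 m[φ9→L] = [T, T, T]
r2 m[φ10→G] = [F, T, F]
r2 m[L→φ0] = [T, T, T]
r2 m[L→φ1] = [F, T, T]
r2 m[L→φ2] = [F, T, T]
r2 m[L→φ3] = [F, T, T]
r2 m[L→φ9] = [F, T, T]
r2 m[E→φ0] = [T, T, T]
r2 m[A→φ6] = [F, T, T]
r2 m[A→φ7] = [F, T, T]
r2 m[A→φ8] = [T, T, T]
r2 m[J→φ4] = [T, T, T]
r2 m[D→φ3] = [T, T, T]
r2 m[D→φ6] = [T, F, F]
r2 m[S→φ4] = [T, T, T]
r2 m[M→φ2] = [T, T, T]
r2 m[B→φ1] = [T, T, T]
r2 m[B→φ4] = [T, T, T]
r2 m[B→φ5] = [T, T, T]
r2 m[G→φ5] = [F, T, F]
r2 m[G→φ10] = [T, T, T]
r3 m[φ0→L] = [F, T, T]
r3 m[φ0→E] = [T, T, T]
r3 m[φ1→L] = [T, T, T]
r3 m[φ1→B] = [T, T, T]
r3 m[φ2→L] = [T, T, T]
r3 m[φ2→M] = [T, T, T]
r3 m[φ3→L] = [T, T, T]
r3 m[φ3→D] = [T, F, F]
r3 m[φ4→J] = [T, T, T]
r3 m[φ4→S] = [T, T, T]
r3 m[φ4→B] = [T, T, T]
r3 m[φ5→B] = [T, T, T]
r3 m[φ5→G] = [T, T, T]
r3 m[φ6→A] = [F, T, F]
r3 m[φ6→D] = [T, T, T]
r3 m[φ7→A] = [T, T, T]
r3 m[φ8→A] = [F, T, T]
r3 m[φ9→L] = [T, T, T]
r3 m[φ10→G] = [F, T, F]
r3 m[L→φ0] = [T, T, T]
r3 m[L→φ1] = [F, T, T]
r3 m[L→φ2] = [F, T, T]
r3 m[L→φ3] = [F, T, T]
r3 m[L→φ9] = [F, T, T]
r3 m[E→φ0] = [T, T, T]
r3 m[A→φ6] = [F, T, T]
r3 m[A→φ7] = [F, T, T]
r3 m[A→φ8] = [T, T, T]
r3 m[J→φ4] = [T, T, T]
r3 m[D→φ3] = [T, T, T]
r3 m[D→φ6] = [T, F, F]
r3 m[S→φ4] = [T, T, T]
r3 m[M→φ2] = [T, T, T]
r3 m[B→φ1] = [T, T, T]
r3 m[B→φ4] = [T, T, T]
r3 m[B→φ5] = [T, T, T]
r3 m[G→φ5] = [F, T, F]
r3 m[G→φ10] = [T, T, T]
r4 m[φ0→L] = [F, T, T]
r4 m[φ0→E] = [T, T, T]
r4 m[φ1→L] = [T, T, T]
r4 m[φ1→B] = [T, T, T]
r4 m[φ2→L] = [T, T, T]
r4 m[φ2→M] = [T, T, T]
r4 m[φ3→L] = [T, T, T]
r4 m[φ3→D] = [T, F, F]
r4 m[φ4→J] = [T, T, T]
r4 m[φ4→S] = [T, T, T]
r4 m[φ4→B] = [T, T, T]
r4 m[φ5→B] = [T, T, T]
r4 m[φ5→G] = [T, T, T]
r4 m[φ6→A] = [F, T, F]
r4 m[φ6→D] = [T, T, T]
r4 m[φ7→A] = [T, T, T]
r4 m[φ8→A] = [F, T, T]
r4 m[φ9→L] = [T, T, T]
r4 m[φ10→G] = [F, T, F]
r4 m[L→φ0] = [T, T, T]
r4 m[L→φ1] = [F, T, T]
r4 m[L→φ2] = [F, T, T]
r4 m[L→φ3] = [F, T, T]
r4 m[L→φ9] = [F, T, T]
r4 m[E→φ0] = [T, T, T]
r4 m[A→φ6] = [F, T, T]
r4 m[A→φ7] = [F, T, F]
r4 m[A→φ8] = [F, T, F]
r4 m[J→φ4] = [T, T, T]
r4 m[D→φ3] = [T, T, T]
r4 m[D→φ6] = [T, F, F]
r4 m[S→φ4] = [T, T, T]
r4 m[M→φ2] = [T, T, T]
r4 m[B→φ1] = [T, T, T]
r4 m[B→φ4] = [T, T, T]
r4 m[B→φ5] = [T, T, T]
r4 m[G→φ5] = [F, T, F]
r4 m[G→φ10] = [T, T, T]
r5 m[φ0→L] = [F, T, T]
r5 m[φ0→E] = [T, T, T]
r5 m[φ1→L] = [T, T, T]
r5 m[φ1→B] = [T, T, T]
r5 m[φ2→L] = [T, T, T]
r5 m[φ2→M] = [T, T, T]
r5 m[φ3→L] = [T, T, T]
r5 m[φ3→D] = [T, F, F]
r5 m[φ4→J] = [T, T, T]
r5 m[φ4→S] = [T, T, T]
r5 m[φ4→B] = [T, T, T]
r5 m[φ5→B] = [T, T, T]
r5 m[φ5→G] = [T, T, T]
r5 m[φ6→A] = [F, T, F]
r5 m[φ6→D] = [T, T, T]
r5 m[φ7→A] = [T, T, T]
r5 m[φ8→A] = [F, T, T]
r5 m[φ9→L] = [T, T, T]
r5 m[φ10→G] = [F, T, F]
r5 m[L→φ0] = [T, T, T]
r5 m[L→φ1] = [F, T, T]
r5 m[L→φ2] = [F, T, T]
r5 m[L→φ3] = [F, T, T]
r5 m[L→φ9] = [F, T, T]
r5 m[E→φ0] = [T, T, T]
r5 m[A→φ6] = [F, T, T]
r5 m[A→φ7] = [F, T, F]
r5 m[A→φ8] = [F, T, F]
r5 m[J→φ4] = [T, T, T]
r5 m[D→φ3] = [T, T, T]
r5 m[D→φ6] = [T, F, F]
r5 m[S→φ4] = [T, T, T]
r5 m[M→φ2] = [T, T, T]
r5 m[B→φ1] = [T, T, T]
r5 m[B→φ4] = [T, T, T]
r5 m[B→φ5] = [T, T, T]
r5 m[G→φ5] = [F, T, F]
r5 m[G→φ10] = [T, T, T]
fixed point reached at round 5
b[G] = ⊗ incoming = [F, T, F]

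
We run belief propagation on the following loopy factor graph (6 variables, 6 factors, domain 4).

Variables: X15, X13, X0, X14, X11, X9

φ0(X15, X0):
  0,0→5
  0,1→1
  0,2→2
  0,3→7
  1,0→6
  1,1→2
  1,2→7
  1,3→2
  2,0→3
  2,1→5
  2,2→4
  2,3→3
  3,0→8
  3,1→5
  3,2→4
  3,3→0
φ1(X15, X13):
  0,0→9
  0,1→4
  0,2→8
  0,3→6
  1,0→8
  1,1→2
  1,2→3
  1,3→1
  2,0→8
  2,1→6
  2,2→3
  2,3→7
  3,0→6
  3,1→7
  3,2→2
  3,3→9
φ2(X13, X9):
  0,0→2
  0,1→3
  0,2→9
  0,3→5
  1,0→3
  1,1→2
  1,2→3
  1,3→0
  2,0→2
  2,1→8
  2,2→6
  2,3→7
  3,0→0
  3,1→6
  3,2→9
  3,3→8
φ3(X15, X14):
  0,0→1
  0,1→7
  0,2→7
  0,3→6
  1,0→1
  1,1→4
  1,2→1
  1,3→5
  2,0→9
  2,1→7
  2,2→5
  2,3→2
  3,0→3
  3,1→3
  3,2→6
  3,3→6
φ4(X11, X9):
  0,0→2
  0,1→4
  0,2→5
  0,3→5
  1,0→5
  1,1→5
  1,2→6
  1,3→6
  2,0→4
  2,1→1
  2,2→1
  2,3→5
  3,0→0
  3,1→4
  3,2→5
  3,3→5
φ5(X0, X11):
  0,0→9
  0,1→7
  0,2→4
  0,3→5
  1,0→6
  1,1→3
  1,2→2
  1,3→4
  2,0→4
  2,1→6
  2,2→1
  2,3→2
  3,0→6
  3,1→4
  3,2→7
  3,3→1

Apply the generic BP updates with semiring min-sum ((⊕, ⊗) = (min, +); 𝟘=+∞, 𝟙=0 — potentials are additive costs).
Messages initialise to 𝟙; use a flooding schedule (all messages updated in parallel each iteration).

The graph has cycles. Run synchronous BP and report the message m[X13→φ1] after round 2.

init: all messages = 𝟙 over 4 values
r1 m[φ0→X15] = [1, 2, 3, 0]
r1 m[φ0→X0] = [3, 1, 2, 0]
r1 m[φ1→X15] = [4, 1, 3, 2]
r1 m[φ1→X13] = [6, 2, 2, 1]
r1 m[φ2→X13] = [2, 0, 2, 0]
r1 m[φ2→X9] = [0, 2, 3, 0]
r1 m[φ3→X15] = [1, 1, 2, 3]
r1 m[φ3→X14] = [1, 3, 1, 2]
r1 m[φ4→X11] = [2, 5, 1, 0]
r1 m[φ4→X9] = [0, 1, 1, 5]
r1 m[φ5→X0] = [4, 2, 1, 1]
r1 m[φ5→X11] = [4, 3, 1, 1]
r1 m[X15→φ0] = [0, 0, 0, 0]
r1 m[X15→φ1] = [0, 0, 0, 0]
r1 m[X15→φ3] = [0, 0, 0, 0]
r1 m[X13→φ1] = [0, 0, 0, 0]
r1 m[X13→φ2] = [0, 0, 0, 0]
r1 m[X0→φ0] = [0, 0, 0, 0]
r1 m[X0→φ5] = [0, 0, 0, 0]
r1 m[X14→φ3] = [0, 0, 0, 0]
r1 m[X11→φ4] = [0, 0, 0, 0]
r1 m[X11→φ5] = [0, 0, 0, 0]
r1 m[X9→φ2] = [0, 0, 0, 0]
r1 m[X9→φ4] = [0, 0, 0, 0]
r2 m[φ0→X15] = [1, 2, 3, 0]
r2 m[φ0→X0] = [3, 1, 2, 0]
r2 m[φ1→X15] = [4, 1, 3, 2]
r2 m[φ1→X13] = [6, 2, 2, 1]
r2 m[φ2→X13] = [2, 0, 2, 0]
r2 m[φ2→X9] = [0, 2, 3, 0]
r2 m[φ3→X15] = [1, 1, 2, 3]
r2 m[φ3→X14] = [1, 3, 1, 2]
r2 m[φ4→X11] = [2, 5, 1, 0]
r2 m[φ4→X9] = [0, 1, 1, 5]
r2 m[φ5→X0] = [4, 2, 1, 1]
r2 m[φ5→X11] = [4, 3, 1, 1]
r2 m[X15→φ0] = [5, 2, 5, 5]
r2 m[X15→φ1] = [2, 3, 5, 3]
r2 m[X15→φ3] = [5, 3, 6, 2]
r2 m[X13→φ1] = [2, 0, 2, 0]
r2 m[X13→φ2] = [6, 2, 2, 1]
r2 m[X0→φ0] = [4, 2, 1, 1]
r2 m[X0→φ5] = [3, 1, 2, 0]
r2 m[X14→φ3] = [0, 0, 0, 0]
r2 m[X11→φ4] = [4, 3, 1, 1]
r2 m[X11→φ5] = [2, 5, 1, 0]
r2 m[X9→φ2] = [0, 1, 1, 5]
r2 m[X9→φ4] = [0, 2, 3, 0]

message @ round 2 = [2, 0, 2, 0]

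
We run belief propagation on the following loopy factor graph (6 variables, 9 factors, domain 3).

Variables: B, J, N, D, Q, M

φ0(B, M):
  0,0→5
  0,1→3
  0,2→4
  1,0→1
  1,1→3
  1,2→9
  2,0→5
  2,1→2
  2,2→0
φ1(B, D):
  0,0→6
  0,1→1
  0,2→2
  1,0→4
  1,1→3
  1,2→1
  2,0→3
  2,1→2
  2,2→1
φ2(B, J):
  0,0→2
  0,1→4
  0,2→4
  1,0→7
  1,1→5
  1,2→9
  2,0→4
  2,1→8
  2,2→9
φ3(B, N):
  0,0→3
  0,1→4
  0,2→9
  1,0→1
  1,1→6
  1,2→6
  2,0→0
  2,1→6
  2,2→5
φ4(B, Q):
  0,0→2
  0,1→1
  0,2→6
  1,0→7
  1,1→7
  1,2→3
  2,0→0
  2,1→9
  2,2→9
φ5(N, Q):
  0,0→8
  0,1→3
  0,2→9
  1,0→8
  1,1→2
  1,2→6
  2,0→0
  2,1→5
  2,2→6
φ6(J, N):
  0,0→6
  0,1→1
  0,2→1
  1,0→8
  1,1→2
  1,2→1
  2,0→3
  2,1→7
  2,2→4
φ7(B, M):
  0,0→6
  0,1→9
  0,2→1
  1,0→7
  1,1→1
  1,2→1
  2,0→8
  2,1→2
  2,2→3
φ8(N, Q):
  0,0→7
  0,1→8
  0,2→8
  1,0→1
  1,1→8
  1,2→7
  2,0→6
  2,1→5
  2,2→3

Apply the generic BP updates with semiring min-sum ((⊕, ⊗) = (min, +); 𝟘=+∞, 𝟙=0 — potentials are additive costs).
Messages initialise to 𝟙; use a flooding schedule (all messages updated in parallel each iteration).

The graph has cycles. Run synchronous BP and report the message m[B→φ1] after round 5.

message @ round 5 = [19, 29, 19]

init: all messages = 𝟙 over 3 values
r1 m[φ0→B] = [3, 1, 0]
r1 m[φ0→M] = [1, 2, 0]
r1 m[φ1→B] = [1, 1, 1]
r1 m[φ1→D] = [3, 1, 1]
r1 m[φ2→B] = [2, 5, 4]
r1 m[φ2→J] = [2, 4, 4]
r1 m[φ3→B] = [3, 1, 0]
r1 m[φ3→N] = [0, 4, 5]
r1 m[φ4→B] = [1, 3, 0]
r1 m[φ4→Q] = [0, 1, 3]
r1 m[φ5→N] = [3, 2, 0]
r1 m[φ5→Q] = [0, 2, 6]
r1 m[φ6→J] = [1, 1, 3]
r1 m[φ6→N] = [3, 1, 1]
r1 m[φ7→B] = [1, 1, 2]
r1 m[φ7→M] = [6, 1, 1]
r1 m[φ8→N] = [7, 1, 3]
r1 m[φ8→Q] = [1, 5, 3]
r1 m[B→φ0] = [0, 0, 0]
r1 m[B→φ1] = [0, 0, 0]
r1 m[B→φ2] = [0, 0, 0]
r1 m[B→φ3] = [0, 0, 0]
r1 m[B→φ4] = [0, 0, 0]
r1 m[B→φ7] = [0, 0, 0]
r1 m[J→φ2] = [0, 0, 0]
r1 m[J→φ6] = [0, 0, 0]
r1 m[N→φ3] = [0, 0, 0]
r1 m[N→φ5] = [0, 0, 0]
r1 m[N→φ6] = [0, 0, 0]
r1 m[N→φ8] = [0, 0, 0]
r1 m[D→φ1] = [0, 0, 0]
r1 m[Q→φ4] = [0, 0, 0]
r1 m[Q→φ5] = [0, 0, 0]
r1 m[Q→φ8] = [0, 0, 0]
r1 m[M→φ0] = [0, 0, 0]
r1 m[M→φ7] = [0, 0, 0]
r2 m[φ0→B] = [3, 1, 0]
r2 m[φ0→M] = [1, 2, 0]
r2 m[φ1→B] = [1, 1, 1]
r2 m[φ1→D] = [3, 1, 1]
r2 m[φ2→B] = [2, 5, 4]
r2 m[φ2→J] = [2, 4, 4]
r2 m[φ3→B] = [3, 1, 0]
r2 m[φ3→N] = [0, 4, 5]
r2 m[φ4→B] = [1, 3, 0]
r2 m[φ4→Q] = [0, 1, 3]
r2 m[φ5→N] = [3, 2, 0]
r2 m[φ5→Q] = [0, 2, 6]
r2 m[φ6→J] = [1, 1, 3]
r2 m[φ6→N] = [3, 1, 1]
r2 m[φ7→B] = [1, 1, 2]
r2 m[φ7→M] = [6, 1, 1]
r2 m[φ8→N] = [7, 1, 3]
r2 m[φ8→Q] = [1, 5, 3]
r2 m[B→φ0] = [8, 11, 7]
r2 m[B→φ1] = [10, 11, 6]
r2 m[B→φ2] = [9, 7, 3]
r2 m[B→φ3] = [8, 11, 7]
r2 m[B→φ4] = [10, 9, 7]
r2 m[B→φ7] = [10, 11, 5]
r2 m[J→φ2] = [1, 1, 3]
r2 m[J→φ6] = [2, 4, 4]
r2 m[N→φ3] = [13, 4, 4]
r2 m[N→φ5] = [10, 6, 9]
r2 m[N→φ6] = [10, 7, 8]
r2 m[N→φ8] = [6, 7, 6]
r2 m[D→φ1] = [0, 0, 0]
r2 m[Q→φ4] = [1, 7, 9]
r2 m[Q→φ5] = [1, 6, 6]
r2 m[Q→φ8] = [0, 3, 9]
r2 m[M→φ0] = [6, 1, 1]
r2 m[M→φ7] = [1, 2, 0]
r3 m[φ0→B] = [4, 4, 1]
r3 m[φ0→M] = [12, 9, 7]
r3 m[φ1→B] = [1, 1, 1]
r3 m[φ1→D] = [9, 8, 7]
r3 m[φ2→B] = [3, 6, 5]
r3 m[φ2→J] = [7, 11, 12]
r3 m[φ3→B] = [8, 10, 9]
r3 m[φ3→N] = [7, 12, 12]
r3 m[φ4→B] = [3, 8, 1]
r3 m[φ4→Q] = [7, 11, 12]
r3 m[φ5→N] = [9, 8, 1]
r3 m[φ5→Q] = [9, 8, 12]
r3 m[φ6→J] = [8, 9, 12]
r3 m[φ6→N] = [7, 3, 3]
r3 m[φ7→B] = [1, 1, 3]
r3 m[φ7→M] = [13, 7, 8]
r3 m[φ8→N] = [7, 1, 6]
r3 m[φ8→Q] = [8, 11, 9]
r3 m[B→φ0] = [8, 11, 7]
r3 m[B→φ1] = [10, 11, 6]
r3 m[B→φ2] = [9, 7, 3]
r3 m[B→φ3] = [8, 11, 7]
r3 m[B→φ4] = [10, 9, 7]
r3 m[B→φ7] = [10, 11, 5]
r3 m[J→φ2] = [1, 1, 3]
r3 m[J→φ6] = [2, 4, 4]
r3 m[N→φ3] = [13, 4, 4]
r3 m[N→φ5] = [10, 6, 9]
r3 m[N→φ6] = [10, 7, 8]
r3 m[N→φ8] = [6, 7, 6]
r3 m[D→φ1] = [0, 0, 0]
r3 m[Q→φ4] = [1, 7, 9]
r3 m[Q→φ5] = [1, 6, 6]
r3 m[Q→φ8] = [0, 3, 9]
r3 m[M→φ0] = [6, 1, 1]
r3 m[M→φ7] = [1, 2, 0]
r4 m[φ0→B] = [4, 4, 1]
r4 m[φ0→M] = [12, 9, 7]
r4 m[φ1→B] = [1, 1, 1]
r4 m[φ1→D] = [9, 8, 7]
r4 m[φ2→B] = [3, 6, 5]
r4 m[φ2→J] = [7, 11, 12]
r4 m[φ3→B] = [8, 10, 9]
r4 m[φ3→N] = [7, 12, 12]
r4 m[φ4→B] = [3, 8, 1]
r4 m[φ4→Q] = [7, 11, 12]
r4 m[φ5→N] = [9, 8, 1]
r4 m[φ5→Q] = [9, 8, 12]
r4 m[φ6→J] = [8, 9, 12]
r4 m[φ6→N] = [7, 3, 3]
r4 m[φ7→B] = [1, 1, 3]
r4 m[φ7→M] = [13, 7, 8]
r4 m[φ8→N] = [7, 1, 6]
r4 m[φ8→Q] = [8, 11, 9]
r4 m[B→φ0] = [16, 26, 19]
r4 m[B→φ1] = [19, 29, 19]
r4 m[B→φ2] = [17, 24, 15]
r4 m[B→φ3] = [12, 20, 11]
r4 m[B→φ4] = [17, 22, 19]
r4 m[B→φ7] = [19, 29, 17]
r4 m[J→φ2] = [8, 9, 12]
r4 m[J→φ6] = [7, 11, 12]
r4 m[N→φ3] = [23, 12, 10]
r4 m[N→φ5] = [21, 16, 21]
r4 m[N→φ6] = [23, 21, 19]
r4 m[N→φ8] = [23, 23, 16]
r4 m[D→φ1] = [0, 0, 0]
r4 m[Q→φ4] = [17, 19, 21]
r4 m[Q→φ5] = [15, 22, 21]
r4 m[Q→φ8] = [16, 19, 24]
r4 m[M→φ0] = [13, 7, 8]
r4 m[M→φ7] = [12, 9, 7]
r5 m[φ0→B] = [10, 10, 8]
r5 m[φ0→M] = [21, 19, 19]
r5 m[φ1→B] = [1, 1, 1]
r5 m[φ1→D] = [22, 20, 20]
r5 m[φ2→B] = [10, 14, 12]
r5 m[φ2→J] = [19, 21, 21]
r5 m[φ3→B] = [16, 16, 15]
r5 m[φ3→N] = [11, 16, 16]
r5 m[φ4→B] = [19, 24, 17]
r5 m[φ4→Q] = [19, 18, 23]
r5 m[φ5→N] = [23, 23, 15]
r5 m[φ5→Q] = [21, 18, 22]
r5 m[φ6→J] = [20, 20, 23]
r5 m[φ6→N] = [13, 8, 8]
r5 m[φ7→B] = [8, 8, 10]
r5 m[φ7→M] = [25, 19, 20]
r5 m[φ8→N] = [23, 17, 22]
r5 m[φ8→Q] = [22, 21, 19]
r5 m[B→φ0] = [16, 26, 19]
r5 m[B→φ1] = [19, 29, 19]
r5 m[B→φ2] = [17, 24, 15]
r5 m[B→φ3] = [12, 20, 11]
r5 m[B→φ4] = [17, 22, 19]
r5 m[B→φ7] = [19, 29, 17]
r5 m[J→φ2] = [8, 9, 12]
r5 m[J→φ6] = [7, 11, 12]
r5 m[N→φ3] = [23, 12, 10]
r5 m[N→φ5] = [21, 16, 21]
r5 m[N→φ6] = [23, 21, 19]
r5 m[N→φ8] = [23, 23, 16]
r5 m[D→φ1] = [0, 0, 0]
r5 m[Q→φ4] = [17, 19, 21]
r5 m[Q→φ5] = [15, 22, 21]
r5 m[Q→φ8] = [16, 19, 24]
r5 m[M→φ0] = [13, 7, 8]
r5 m[M→φ7] = [12, 9, 7]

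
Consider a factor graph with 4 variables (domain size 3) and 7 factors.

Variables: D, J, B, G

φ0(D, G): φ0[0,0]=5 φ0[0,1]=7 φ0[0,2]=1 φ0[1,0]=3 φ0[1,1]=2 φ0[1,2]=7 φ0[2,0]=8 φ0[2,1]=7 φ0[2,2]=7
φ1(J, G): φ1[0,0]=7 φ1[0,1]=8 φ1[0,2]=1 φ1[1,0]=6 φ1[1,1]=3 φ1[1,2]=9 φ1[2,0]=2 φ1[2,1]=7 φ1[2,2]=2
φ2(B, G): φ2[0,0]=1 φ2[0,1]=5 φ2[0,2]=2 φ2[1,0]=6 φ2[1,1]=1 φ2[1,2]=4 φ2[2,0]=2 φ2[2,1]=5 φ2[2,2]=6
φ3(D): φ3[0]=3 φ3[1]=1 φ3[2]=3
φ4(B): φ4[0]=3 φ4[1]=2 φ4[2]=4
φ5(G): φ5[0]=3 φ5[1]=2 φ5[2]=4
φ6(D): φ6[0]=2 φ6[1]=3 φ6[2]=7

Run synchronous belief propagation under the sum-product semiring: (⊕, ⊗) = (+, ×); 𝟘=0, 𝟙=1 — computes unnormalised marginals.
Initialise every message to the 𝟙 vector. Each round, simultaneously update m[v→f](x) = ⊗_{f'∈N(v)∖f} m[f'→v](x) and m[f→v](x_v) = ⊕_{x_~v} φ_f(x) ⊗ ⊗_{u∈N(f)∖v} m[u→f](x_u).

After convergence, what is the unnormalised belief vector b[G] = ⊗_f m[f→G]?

init: all messages = 𝟙 over 3 values
r1 m[φ0→D] = [13, 12, 22]
r1 m[φ0→G] = [16, 16, 15]
r1 m[φ1→J] = [16, 18, 11]
r1 m[φ1→G] = [15, 18, 12]
r1 m[φ2→B] = [8, 11, 13]
r1 m[φ2→G] = [9, 11, 12]
r1 m[φ3→D] = [3, 1, 3]
r1 m[φ4→B] = [3, 2, 4]
r1 m[φ5→G] = [3, 2, 4]
r1 m[φ6→D] = [2, 3, 7]
r1 m[D→φ0] = [1, 1, 1]
r1 m[D→φ3] = [1, 1, 1]
r1 m[D→φ6] = [1, 1, 1]
r1 m[J→φ1] = [1, 1, 1]
r1 m[B→φ2] = [1, 1, 1]
r1 m[B→φ4] = [1, 1, 1]
r1 m[G→φ0] = [1, 1, 1]
r1 m[G→φ1] = [1, 1, 1]
r1 m[G→φ2] = [1, 1, 1]
r1 m[G→φ5] = [1, 1, 1]
r2 m[φ0→D] = [13, 12, 22]
r2 m[φ0→G] = [16, 16, 15]
r2 m[φ1→J] = [16, 18, 11]
r2 m[φ1→G] = [15, 18, 12]
r2 m[φ2→B] = [8, 11, 13]
r2 m[φ2→G] = [9, 11, 12]
r2 m[φ3→D] = [3, 1, 3]
r2 m[φ4→B] = [3, 2, 4]
r2 m[φ5→G] = [3, 2, 4]
r2 m[φ6→D] = [2, 3, 7]
r2 m[D→φ0] = [6, 3, 21]
r2 m[D→φ3] = [26, 36, 154]
r2 m[D→φ6] = [39, 12, 66]
r2 m[J→φ1] = [1, 1, 1]
r2 m[B→φ2] = [3, 2, 4]
r2 m[B→φ4] = [8, 11, 13]
r2 m[G→φ0] = [405, 396, 576]
r2 m[G→φ1] = [432, 352, 720]
r2 m[G→φ2] = [720, 576, 720]
r2 m[G→φ5] = [2160, 3168, 2160]
r3 m[φ0→D] = [5373, 6039, 10044]
r3 m[φ0→G] = [207, 195, 174]
r3 m[φ1→J] = [6560, 10128, 4768]
r3 m[φ1→G] = [15, 18, 12]
r3 m[φ2→B] = [5040, 7776, 8640]
r3 m[φ2→G] = [23, 37, 38]
r3 m[φ3→D] = [3, 1, 3]
r3 m[φ4→B] = [3, 2, 4]
r3 m[φ5→G] = [3, 2, 4]
r3 m[φ6→D] = [2, 3, 7]
r3 m[D→φ0] = [6, 3, 21]
r3 m[D→φ3] = [26, 36, 154]
r3 m[D→φ6] = [39, 12, 66]
r3 m[J→φ1] = [1, 1, 1]
r3 m[B→φ2] = [3, 2, 4]
r3 m[B→φ4] = [8, 11, 13]
r3 m[G→φ0] = [405, 396, 576]
r3 m[G→φ1] = [432, 352, 720]
r3 m[G→φ2] = [720, 576, 720]
r3 m[G→φ5] = [2160, 3168, 2160]
r4 m[φ0→D] = [5373, 6039, 10044]
r4 m[φ0→G] = [207, 195, 174]
r4 m[φ1→J] = [6560, 10128, 4768]
r4 m[φ1→G] = [15, 18, 12]
r4 m[φ2→B] = [5040, 7776, 8640]
r4 m[φ2→G] = [23, 37, 38]
r4 m[φ3→D] = [3, 1, 3]
r4 m[φ4→B] = [3, 2, 4]
r4 m[φ5→G] = [3, 2, 4]
r4 m[φ6→D] = [2, 3, 7]
r4 m[D→φ0] = [6, 3, 21]
r4 m[D→φ3] = [10746, 18117, 70308]
r4 m[D→φ6] = [16119, 6039, 30132]
r4 m[J→φ1] = [1, 1, 1]
r4 m[B→φ2] = [3, 2, 4]
r4 m[B→φ4] = [5040, 7776, 8640]
r4 m[G→φ0] = [1035, 1332, 1824]
r4 m[G→φ1] = [14283, 14430, 26448]
r4 m[G→φ2] = [9315, 7020, 8352]
r4 m[G→φ5] = [71415, 129870, 79344]
r5 m[φ0→D] = [16323, 18537, 30372]
r5 m[φ0→G] = [207, 195, 174]
r5 m[φ1→J] = [241869, 367020, 182472]
r5 m[φ1→G] = [15, 18, 12]
r5 m[φ2→B] = [61119, 96318, 103842]
r5 m[φ2→G] = [23, 37, 38]
r5 m[φ3→D] = [3, 1, 3]
r5 m[φ4→B] = [3, 2, 4]
r5 m[φ5→G] = [3, 2, 4]
r5 m[φ6→D] = [2, 3, 7]
r5 m[D→φ0] = [6, 3, 21]
r5 m[D→φ3] = [10746, 18117, 70308]
r5 m[D→φ6] = [16119, 6039, 30132]
r5 m[J→φ1] = [1, 1, 1]
r5 m[B→φ2] = [3, 2, 4]
r5 m[B→φ4] = [5040, 7776, 8640]
r5 m[G→φ0] = [1035, 1332, 1824]
r5 m[G→φ1] = [14283, 14430, 26448]
r5 m[G→φ2] = [9315, 7020, 8352]
r5 m[G→φ5] = [71415, 129870, 79344]
r6 m[φ0→D] = [16323, 18537, 30372]
r6 m[φ0→G] = [207, 195, 174]
r6 m[φ1→J] = [241869, 367020, 182472]
r6 m[φ1→G] = [15, 18, 12]
r6 m[φ2→B] = [61119, 96318, 103842]
r6 m[φ2→G] = [23, 37, 38]
r6 m[φ3→D] = [3, 1, 3]
r6 m[φ4→B] = [3, 2, 4]
r6 m[φ5→G] = [3, 2, 4]
r6 m[φ6→D] = [2, 3, 7]
r6 m[D→φ0] = [6, 3, 21]
r6 m[D→φ3] = [32646, 55611, 212604]
r6 m[D→φ6] = [48969, 18537, 91116]
r6 m[J→φ1] = [1, 1, 1]
r6 m[B→φ2] = [3, 2, 4]
r6 m[B→φ4] = [61119, 96318, 103842]
r6 m[G→φ0] = [1035, 1332, 1824]
r6 m[G→φ1] = [14283, 14430, 26448]
r6 m[G→φ2] = [9315, 7020, 8352]
r6 m[G→φ5] = [71415, 129870, 79344]
r7 m[φ0→D] = [16323, 18537, 30372]
r7 m[φ0→G] = [207, 195, 174]
r7 m[φ1→J] = [241869, 367020, 182472]
r7 m[φ1→G] = [15, 18, 12]
r7 m[φ2→B] = [61119, 96318, 103842]
r7 m[φ2→G] = [23, 37, 38]
r7 m[φ3→D] = [3, 1, 3]
r7 m[φ4→B] = [3, 2, 4]
r7 m[φ5→G] = [3, 2, 4]
r7 m[φ6→D] = [2, 3, 7]
r7 m[D→φ0] = [6, 3, 21]
r7 m[D→φ3] = [32646, 55611, 212604]
r7 m[D→φ6] = [48969, 18537, 91116]
r7 m[J→φ1] = [1, 1, 1]
r7 m[B→φ2] = [3, 2, 4]
r7 m[B→φ4] = [61119, 96318, 103842]
r7 m[G→φ0] = [1035, 1332, 1824]
r7 m[G→φ1] = [14283, 14430, 26448]
r7 m[G→φ2] = [9315, 7020, 8352]
r7 m[G→φ5] = [71415, 129870, 79344]
fixed point reached at round 7
b[G] = ⊗ incoming = [214245, 259740, 317376]

b[G] = [214245, 259740, 317376]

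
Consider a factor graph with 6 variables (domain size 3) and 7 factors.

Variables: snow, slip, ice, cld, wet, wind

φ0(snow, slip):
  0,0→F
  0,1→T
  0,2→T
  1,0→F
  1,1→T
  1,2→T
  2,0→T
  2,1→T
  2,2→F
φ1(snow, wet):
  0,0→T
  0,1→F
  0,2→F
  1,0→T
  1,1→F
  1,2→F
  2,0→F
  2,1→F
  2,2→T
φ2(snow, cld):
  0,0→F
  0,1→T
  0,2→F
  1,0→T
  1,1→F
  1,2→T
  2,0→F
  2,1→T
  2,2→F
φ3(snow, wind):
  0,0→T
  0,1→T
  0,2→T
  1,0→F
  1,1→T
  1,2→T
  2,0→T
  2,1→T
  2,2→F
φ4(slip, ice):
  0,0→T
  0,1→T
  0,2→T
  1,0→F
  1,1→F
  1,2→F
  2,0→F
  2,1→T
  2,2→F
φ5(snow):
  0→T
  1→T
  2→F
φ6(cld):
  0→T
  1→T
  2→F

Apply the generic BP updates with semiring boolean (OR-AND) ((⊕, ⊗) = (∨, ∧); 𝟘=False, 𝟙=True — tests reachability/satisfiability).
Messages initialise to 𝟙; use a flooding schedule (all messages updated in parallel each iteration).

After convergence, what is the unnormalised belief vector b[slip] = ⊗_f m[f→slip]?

b[slip] = [F, F, T]

init: all messages = 𝟙 over 3 values
r1 m[φ0→snow] = [T, T, T]
r1 m[φ0→slip] = [T, T, T]
r1 m[φ1→snow] = [T, T, T]
r1 m[φ1→wet] = [T, F, T]
r1 m[φ2→snow] = [T, T, T]
r1 m[φ2→cld] = [T, T, T]
r1 m[φ3→snow] = [T, T, T]
r1 m[φ3→wind] = [T, T, T]
r1 m[φ4→slip] = [T, F, T]
r1 m[φ4→ice] = [T, T, T]
r1 m[φ5→snow] = [T, T, F]
r1 m[φ6→cld] = [T, T, F]
r1 m[snow→φ0] = [T, T, T]
r1 m[snow→φ1] = [T, T, T]
r1 m[snow→φ2] = [T, T, T]
r1 m[snow→φ3] = [T, T, T]
r1 m[snow→φ5] = [T, T, T]
r1 m[slip→φ0] = [T, T, T]
r1 m[slip→φ4] = [T, T, T]
r1 m[ice→φ4] = [T, T, T]
r1 m[cld→φ2] = [T, T, T]
r1 m[cld→φ6] = [T, T, T]
r1 m[wet→φ1] = [T, T, T]
r1 m[wind→φ3] = [T, T, T]
r2 m[φ0→snow] = [T, T, T]
r2 m[φ0→slip] = [T, T, T]
r2 m[φ1→snow] = [T, T, T]
r2 m[φ1→wet] = [T, F, T]
r2 m[φ2→snow] = [T, T, T]
r2 m[φ2→cld] = [T, T, T]
r2 m[φ3→snow] = [T, T, T]
r2 m[φ3→wind] = [T, T, T]
r2 m[φ4→slip] = [T, F, T]
r2 m[φ4→ice] = [T, T, T]
r2 m[φ5→snow] = [T, T, F]
r2 m[φ6→cld] = [T, T, F]
r2 m[snow→φ0] = [T, T, F]
r2 m[snow→φ1] = [T, T, F]
r2 m[snow→φ2] = [T, T, F]
r2 m[snow→φ3] = [T, T, F]
r2 m[snow→φ5] = [T, T, T]
r2 m[slip→φ0] = [T, F, T]
r2 m[slip→φ4] = [T, T, T]
r2 m[ice→φ4] = [T, T, T]
r2 m[cld→φ2] = [T, T, F]
r2 m[cld→φ6] = [T, T, T]
r2 m[wet→φ1] = [T, T, T]
r2 m[wind→φ3] = [T, T, T]
r3 m[φ0→snow] = [T, T, T]
r3 m[φ0→slip] = [F, T, T]
r3 m[φ1→snow] = [T, T, T]
r3 m[φ1→wet] = [T, F, F]
r3 m[φ2→snow] = [T, T, T]
r3 m[φ2→cld] = [T, T, T]
r3 m[φ3→snow] = [T, T, T]
r3 m[φ3→wind] = [T, T, T]
r3 m[φ4→slip] = [T, F, T]
r3 m[φ4→ice] = [T, T, T]
r3 m[φ5→snow] = [T, T, F]
r3 m[φ6→cld] = [T, T, F]
r3 m[snow→φ0] = [T, T, F]
r3 m[snow→φ1] = [T, T, F]
r3 m[snow→φ2] = [T, T, F]
r3 m[snow→φ3] = [T, T, F]
r3 m[snow→φ5] = [T, T, T]
r3 m[slip→φ0] = [T, F, T]
r3 m[slip→φ4] = [T, T, T]
r3 m[ice→φ4] = [T, T, T]
r3 m[cld→φ2] = [T, T, F]
r3 m[cld→φ6] = [T, T, T]
r3 m[wet→φ1] = [T, T, T]
r3 m[wind→φ3] = [T, T, T]
r4 m[φ0→snow] = [T, T, T]
r4 m[φ0→slip] = [F, T, T]
r4 m[φ1→snow] = [T, T, T]
r4 m[φ1→wet] = [T, F, F]
r4 m[φ2→snow] = [T, T, T]
r4 m[φ2→cld] = [T, T, T]
r4 m[φ3→snow] = [T, T, T]
r4 m[φ3→wind] = [T, T, T]
r4 m[φ4→slip] = [T, F, T]
r4 m[φ4→ice] = [T, T, T]
r4 m[φ5→snow] = [T, T, F]
r4 m[φ6→cld] = [T, T, F]
r4 m[snow→φ0] = [T, T, F]
r4 m[snow→φ1] = [T, T, F]
r4 m[snow→φ2] = [T, T, F]
r4 m[snow→φ3] = [T, T, F]
r4 m[snow→φ5] = [T, T, T]
r4 m[slip→φ0] = [T, F, T]
r4 m[slip→φ4] = [F, T, T]
r4 m[ice→φ4] = [T, T, T]
r4 m[cld→φ2] = [T, T, F]
r4 m[cld→φ6] = [T, T, T]
r4 m[wet→φ1] = [T, T, T]
r4 m[wind→φ3] = [T, T, T]
r5 m[φ0→snow] = [T, T, T]
r5 m[φ0→slip] = [F, T, T]
r5 m[φ1→snow] = [T, T, T]
r5 m[φ1→wet] = [T, F, F]
r5 m[φ2→snow] = [T, T, T]
r5 m[φ2→cld] = [T, T, T]
r5 m[φ3→snow] = [T, T, T]
r5 m[φ3→wind] = [T, T, T]
r5 m[φ4→slip] = [T, F, T]
r5 m[φ4→ice] = [F, T, F]
r5 m[φ5→snow] = [T, T, F]
r5 m[φ6→cld] = [T, T, F]
r5 m[snow→φ0] = [T, T, F]
r5 m[snow→φ1] = [T, T, F]
r5 m[snow→φ2] = [T, T, F]
r5 m[snow→φ3] = [T, T, F]
r5 m[snow→φ5] = [T, T, T]
r5 m[slip→φ0] = [T, F, T]
r5 m[slip→φ4] = [F, T, T]
r5 m[ice→φ4] = [T, T, T]
r5 m[cld→φ2] = [T, T, F]
r5 m[cld→φ6] = [T, T, T]
r5 m[wet→φ1] = [T, T, T]
r5 m[wind→φ3] = [T, T, T]
r6 m[φ0→snow] = [T, T, T]
r6 m[φ0→slip] = [F, T, T]
r6 m[φ1→snow] = [T, T, T]
r6 m[φ1→wet] = [T, F, F]
r6 m[φ2→snow] = [T, T, T]
r6 m[φ2→cld] = [T, T, T]
r6 m[φ3→snow] = [T, T, T]
r6 m[φ3→wind] = [T, T, T]
r6 m[φ4→slip] = [T, F, T]
r6 m[φ4→ice] = [F, T, F]
r6 m[φ5→snow] = [T, T, F]
r6 m[φ6→cld] = [T, T, F]
r6 m[snow→φ0] = [T, T, F]
r6 m[snow→φ1] = [T, T, F]
r6 m[snow→φ2] = [T, T, F]
r6 m[snow→φ3] = [T, T, F]
r6 m[snow→φ5] = [T, T, T]
r6 m[slip→φ0] = [T, F, T]
r6 m[slip→φ4] = [F, T, T]
r6 m[ice→φ4] = [T, T, T]
r6 m[cld→φ2] = [T, T, F]
r6 m[cld→φ6] = [T, T, T]
r6 m[wet→φ1] = [T, T, T]
r6 m[wind→φ3] = [T, T, T]
fixed point reached at round 6
b[slip] = ⊗ incoming = [F, F, T]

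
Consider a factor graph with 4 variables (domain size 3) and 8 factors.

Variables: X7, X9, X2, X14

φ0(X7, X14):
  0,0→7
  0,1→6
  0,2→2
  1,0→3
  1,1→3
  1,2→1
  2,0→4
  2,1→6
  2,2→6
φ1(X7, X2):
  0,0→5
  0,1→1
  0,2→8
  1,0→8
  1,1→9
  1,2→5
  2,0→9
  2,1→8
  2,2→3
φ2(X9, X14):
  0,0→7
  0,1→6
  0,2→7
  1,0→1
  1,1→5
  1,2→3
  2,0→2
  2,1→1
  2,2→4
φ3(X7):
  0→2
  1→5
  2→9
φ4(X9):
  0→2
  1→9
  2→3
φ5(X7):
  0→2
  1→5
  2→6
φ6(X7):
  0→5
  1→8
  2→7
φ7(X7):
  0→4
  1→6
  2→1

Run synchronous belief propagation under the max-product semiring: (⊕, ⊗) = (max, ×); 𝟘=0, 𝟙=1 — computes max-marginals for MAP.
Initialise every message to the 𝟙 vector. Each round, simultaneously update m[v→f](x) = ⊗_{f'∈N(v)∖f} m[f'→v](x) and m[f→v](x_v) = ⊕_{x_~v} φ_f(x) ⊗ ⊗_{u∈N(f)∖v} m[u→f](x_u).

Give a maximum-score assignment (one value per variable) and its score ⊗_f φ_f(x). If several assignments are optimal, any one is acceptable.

init: all messages = 𝟙 over 3 values
r1 m[φ0→X7] = [7, 3, 6]
r1 m[φ0→X14] = [7, 6, 6]
r1 m[φ1→X7] = [8, 9, 9]
r1 m[φ1→X2] = [9, 9, 8]
r1 m[φ2→X9] = [7, 5, 4]
r1 m[φ2→X14] = [7, 6, 7]
r1 m[φ3→X7] = [2, 5, 9]
r1 m[φ4→X9] = [2, 9, 3]
r1 m[φ5→X7] = [2, 5, 6]
r1 m[φ6→X7] = [5, 8, 7]
r1 m[φ7→X7] = [4, 6, 1]
r1 m[X7→φ0] = [1, 1, 1]
r1 m[X7→φ1] = [1, 1, 1]
r1 m[X7→φ3] = [1, 1, 1]
r1 m[X7→φ5] = [1, 1, 1]
r1 m[X7→φ6] = [1, 1, 1]
r1 m[X7→φ7] = [1, 1, 1]
r1 m[X9→φ2] = [1, 1, 1]
r1 m[X9→φ4] = [1, 1, 1]
r1 m[X2→φ1] = [1, 1, 1]
r1 m[X14→φ0] = [1, 1, 1]
r1 m[X14→φ2] = [1, 1, 1]
r2 m[φ0→X7] = [7, 3, 6]
r2 m[φ0→X14] = [7, 6, 6]
r2 m[φ1→X7] = [8, 9, 9]
r2 m[φ1→X2] = [9, 9, 8]
r2 m[φ2→X9] = [7, 5, 4]
r2 m[φ2→X14] = [7, 6, 7]
r2 m[φ3→X7] = [2, 5, 9]
r2 m[φ4→X9] = [2, 9, 3]
r2 m[φ5→X7] = [2, 5, 6]
r2 m[φ6→X7] = [5, 8, 7]
r2 m[φ7→X7] = [4, 6, 1]
r2 m[X7→φ0] = [640, 10800, 3402]
r2 m[X7→φ1] = [560, 3600, 2268]
r2 m[X7→φ3] = [2240, 6480, 2268]
r2 m[X7→φ5] = [2240, 6480, 3402]
r2 m[X7→φ6] = [896, 4050, 2916]
r2 m[X7→φ7] = [1120, 5400, 20412]
r2 m[X9→φ2] = [2, 9, 3]
r2 m[X9→φ4] = [7, 5, 4]
r2 m[X2→φ1] = [1, 1, 1]
r2 m[X14→φ0] = [7, 6, 7]
r2 m[X14→φ2] = [7, 6, 6]
r3 m[φ0→X7] = [49, 21, 42]
r3 m[φ0→X14] = [32400, 32400, 20412]
r3 m[φ1→X7] = [8, 9, 9]
r3 m[φ1→X2] = [28800, 32400, 18000]
r3 m[φ2→X9] = [49, 30, 24]
r3 m[φ2→X14] = [14, 45, 27]
r3 m[φ3→X7] = [2, 5, 9]
r3 m[φ4→X9] = [2, 9, 3]
r3 m[φ5→X7] = [2, 5, 6]
r3 m[φ6→X7] = [5, 8, 7]
r3 m[φ7→X7] = [4, 6, 1]
r3 m[X7→φ0] = [640, 10800, 3402]
r3 m[X7→φ1] = [560, 3600, 2268]
r3 m[X7→φ3] = [2240, 6480, 2268]
r3 m[X7→φ5] = [2240, 6480, 3402]
r3 m[X7→φ6] = [896, 4050, 2916]
r3 m[X7→φ7] = [1120, 5400, 20412]
r3 m[X9→φ2] = [2, 9, 3]
r3 m[X9→φ4] = [7, 5, 4]
r3 m[X2→φ1] = [1, 1, 1]
r3 m[X14→φ0] = [7, 6, 7]
r3 m[X14→φ2] = [7, 6, 6]
r4 m[φ0→X7] = [49, 21, 42]
r4 m[φ0→X14] = [32400, 32400, 20412]
r4 m[φ1→X7] = [8, 9, 9]
r4 m[φ1→X2] = [28800, 32400, 18000]
r4 m[φ2→X9] = [49, 30, 24]
r4 m[φ2→X14] = [14, 45, 27]
r4 m[φ3→X7] = [2, 5, 9]
r4 m[φ4→X9] = [2, 9, 3]
r4 m[φ5→X7] = [2, 5, 6]
r4 m[φ6→X7] = [5, 8, 7]
r4 m[φ7→X7] = [4, 6, 1]
r4 m[X7→φ0] = [640, 10800, 3402]
r4 m[X7→φ1] = [3920, 25200, 15876]
r4 m[X7→φ3] = [15680, 45360, 15876]
r4 m[X7→φ5] = [15680, 45360, 23814]
r4 m[X7→φ6] = [6272, 28350, 20412]
r4 m[X7→φ7] = [7840, 37800, 142884]
r4 m[X9→φ2] = [2, 9, 3]
r4 m[X9→φ4] = [49, 30, 24]
r4 m[X2→φ1] = [1, 1, 1]
r4 m[X14→φ0] = [14, 45, 27]
r4 m[X14→φ2] = [32400, 32400, 20412]
r5 m[φ0→X7] = [270, 135, 270]
r5 m[φ0→X14] = [32400, 32400, 20412]
r5 m[φ1→X7] = [8, 9, 9]
r5 m[φ1→X2] = [201600, 226800, 126000]
r5 m[φ2→X9] = [226800, 162000, 81648]
r5 m[φ2→X14] = [14, 45, 27]
r5 m[φ3→X7] = [2, 5, 9]
r5 m[φ4→X9] = [2, 9, 3]
r5 m[φ5→X7] = [2, 5, 6]
r5 m[φ6→X7] = [5, 8, 7]
r5 m[φ7→X7] = [4, 6, 1]
r5 m[X7→φ0] = [640, 10800, 3402]
r5 m[X7→φ1] = [3920, 25200, 15876]
r5 m[X7→φ3] = [15680, 45360, 15876]
r5 m[X7→φ5] = [15680, 45360, 23814]
r5 m[X7→φ6] = [6272, 28350, 20412]
r5 m[X7→φ7] = [7840, 37800, 142884]
r5 m[X9→φ2] = [2, 9, 3]
r5 m[X9→φ4] = [49, 30, 24]
r5 m[X2→φ1] = [1, 1, 1]
r5 m[X14→φ0] = [14, 45, 27]
r5 m[X14→φ2] = [32400, 32400, 20412]
r6 m[φ0→X7] = [270, 135, 270]
r6 m[φ0→X14] = [32400, 32400, 20412]
r6 m[φ1→X7] = [8, 9, 9]
r6 m[φ1→X2] = [201600, 226800, 126000]
r6 m[φ2→X9] = [226800, 162000, 81648]
r6 m[φ2→X14] = [14, 45, 27]
r6 m[φ3→X7] = [2, 5, 9]
r6 m[φ4→X9] = [2, 9, 3]
r6 m[φ5→X7] = [2, 5, 6]
r6 m[φ6→X7] = [5, 8, 7]
r6 m[φ7→X7] = [4, 6, 1]
r6 m[X7→φ0] = [640, 10800, 3402]
r6 m[X7→φ1] = [21600, 162000, 102060]
r6 m[X7→φ3] = [86400, 291600, 102060]
r6 m[X7→φ5] = [86400, 291600, 153090]
r6 m[X7→φ6] = [34560, 182250, 131220]
r6 m[X7→φ7] = [43200, 243000, 918540]
r6 m[X9→φ2] = [2, 9, 3]
r6 m[X9→φ4] = [226800, 162000, 81648]
r6 m[X2→φ1] = [1, 1, 1]
r6 m[X14→φ0] = [14, 45, 27]
r6 m[X14→φ2] = [32400, 32400, 20412]
r7 m[φ0→X7] = [270, 135, 270]
r7 m[φ0→X14] = [32400, 32400, 20412]
r7 m[φ1→X7] = [8, 9, 9]
r7 m[φ1→X2] = [1296000, 1458000, 810000]
r7 m[φ2→X9] = [226800, 162000, 81648]
r7 m[φ2→X14] = [14, 45, 27]
r7 m[φ3→X7] = [2, 5, 9]
r7 m[φ4→X9] = [2, 9, 3]
r7 m[φ5→X7] = [2, 5, 6]
r7 m[φ6→X7] = [5, 8, 7]
r7 m[φ7→X7] = [4, 6, 1]
r7 m[X7→φ0] = [640, 10800, 3402]
r7 m[X7→φ1] = [21600, 162000, 102060]
r7 m[X7→φ3] = [86400, 291600, 102060]
r7 m[X7→φ5] = [86400, 291600, 153090]
r7 m[X7→φ6] = [34560, 182250, 131220]
r7 m[X7→φ7] = [43200, 243000, 918540]
r7 m[X9→φ2] = [2, 9, 3]
r7 m[X9→φ4] = [226800, 162000, 81648]
r7 m[X2→φ1] = [1, 1, 1]
r7 m[X14→φ0] = [14, 45, 27]
r7 m[X14→φ2] = [32400, 32400, 20412]
r8 m[φ0→X7] = [270, 135, 270]
r8 m[φ0→X14] = [32400, 32400, 20412]
r8 m[φ1→X7] = [8, 9, 9]
r8 m[φ1→X2] = [1296000, 1458000, 810000]
r8 m[φ2→X9] = [226800, 162000, 81648]
r8 m[φ2→X14] = [14, 45, 27]
r8 m[φ3→X7] = [2, 5, 9]
r8 m[φ4→X9] = [2, 9, 3]
r8 m[φ5→X7] = [2, 5, 6]
r8 m[φ6→X7] = [5, 8, 7]
r8 m[φ7→X7] = [4, 6, 1]
r8 m[X7→φ0] = [640, 10800, 3402]
r8 m[X7→φ1] = [21600, 162000, 102060]
r8 m[X7→φ3] = [86400, 291600, 102060]
r8 m[X7→φ5] = [86400, 291600, 153090]
r8 m[X7→φ6] = [34560, 182250, 131220]
r8 m[X7→φ7] = [43200, 243000, 918540]
r8 m[X9→φ2] = [2, 9, 3]
r8 m[X9→φ4] = [226800, 162000, 81648]
r8 m[X2→φ1] = [1, 1, 1]
r8 m[X14→φ0] = [14, 45, 27]
r8 m[X14→φ2] = [32400, 32400, 20412]
fixed point reached at round 8
traceback from X7: (X7=1, X9=1, X2=1, X14=1), score=1458000

assignment: (X7=1, X9=1, X2=1, X14=1); score = 1458000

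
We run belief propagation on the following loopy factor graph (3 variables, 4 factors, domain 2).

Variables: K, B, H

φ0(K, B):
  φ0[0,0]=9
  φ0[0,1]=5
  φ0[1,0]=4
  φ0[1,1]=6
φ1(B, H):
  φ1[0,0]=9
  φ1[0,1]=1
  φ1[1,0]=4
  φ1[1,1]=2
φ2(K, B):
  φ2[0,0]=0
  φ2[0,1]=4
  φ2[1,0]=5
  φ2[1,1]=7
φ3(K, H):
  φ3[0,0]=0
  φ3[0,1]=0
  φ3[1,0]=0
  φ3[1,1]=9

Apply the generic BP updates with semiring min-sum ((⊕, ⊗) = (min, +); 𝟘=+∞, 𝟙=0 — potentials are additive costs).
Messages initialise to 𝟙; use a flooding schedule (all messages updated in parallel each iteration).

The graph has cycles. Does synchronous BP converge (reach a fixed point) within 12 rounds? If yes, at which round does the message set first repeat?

init: all messages = 𝟙 over 2 values
r1 m[φ0→K] = [5, 4]
r1 m[φ0→B] = [4, 5]
r1 m[φ1→B] = [1, 2]
r1 m[φ1→H] = [4, 1]
r1 m[φ2→K] = [0, 5]
r1 m[φ2→B] = [0, 4]
r1 m[φ3→K] = [0, 0]
r1 m[φ3→H] = [0, 0]
r1 m[K→φ0] = [0, 0]
r1 m[K→φ2] = [0, 0]
r1 m[K→φ3] = [0, 0]
r1 m[B→φ0] = [0, 0]
r1 m[B→φ1] = [0, 0]
r1 m[B→φ2] = [0, 0]
r1 m[H→φ1] = [0, 0]
r1 m[H→φ3] = [0, 0]
r2 m[φ0→K] = [5, 4]
r2 m[φ0→B] = [4, 5]
r2 m[φ1→B] = [1, 2]
r2 m[φ1→H] = [4, 1]
r2 m[φ2→K] = [0, 5]
r2 m[φ2→B] = [0, 4]
r2 m[φ3→K] = [0, 0]
r2 m[φ3→H] = [0, 0]
r2 m[K→φ0] = [0, 5]
r2 m[K→φ2] = [5, 4]
r2 m[K→φ3] = [5, 9]
r2 m[B→φ0] = [1, 6]
r2 m[B→φ1] = [4, 9]
r2 m[B→φ2] = [5, 7]
r2 m[H→φ1] = [0, 0]
r2 m[H→φ3] = [4, 1]
r3 m[φ0→K] = [10, 5]
r3 m[φ0→B] = [9, 5]
r3 m[φ1→B] = [1, 2]
r3 m[φ1→H] = [13, 5]
r3 m[φ2→K] = [5, 10]
r3 m[φ2→B] = [5, 9]
r3 m[φ3→K] = [1, 4]
r3 m[φ3→H] = [5, 5]
r3 m[K→φ0] = [0, 5]
r3 m[K→φ2] = [5, 4]
r3 m[K→φ3] = [5, 9]
r3 m[B→φ0] = [1, 6]
r3 m[B→φ1] = [4, 9]
r3 m[B→φ2] = [5, 7]
r3 m[H→φ1] = [0, 0]
r3 m[H→φ3] = [4, 1]
r4 m[φ0→K] = [10, 5]
r4 m[φ0→B] = [9, 5]
r4 m[φ1→B] = [1, 2]
r4 m[φ1→H] = [13, 5]
r4 m[φ2→K] = [5, 10]
r4 m[φ2→B] = [5, 9]
r4 m[φ3→K] = [1, 4]
r4 m[φ3→H] = [5, 5]
r4 m[K→φ0] = [6, 14]
r4 m[K→φ2] = [11, 9]
r4 m[K→φ3] = [15, 15]
r4 m[B→φ0] = [6, 11]
r4 m[B→φ1] = [14, 14]
r4 m[B→φ2] = [10, 7]
r4 m[H→φ1] = [5, 5]
r4 m[H→φ3] = [13, 5]
r5 m[φ0→K] = [15, 10]
r5 m[φ0→B] = [15, 11]
r5 m[φ1→B] = [6, 7]
r5 m[φ1→H] = [18, 15]
r5 m[φ2→K] = [10, 14]
r5 m[φ2→B] = [11, 15]
r5 m[φ3→K] = [5, 13]
r5 m[φ3→H] = [15, 15]
r5 m[K→φ0] = [6, 14]
r5 m[K→φ2] = [11, 9]
r5 m[K→φ3] = [15, 15]
r5 m[B→φ0] = [6, 11]
r5 m[B→φ1] = [14, 14]
r5 m[B→φ2] = [10, 7]
r5 m[H→φ1] = [5, 5]
r5 m[H→φ3] = [13, 5]
r6 m[φ0→K] = [15, 10]
r6 m[φ0→B] = [15, 11]
r6 m[φ1→B] = [6, 7]
r6 m[φ1→H] = [18, 15]
r6 m[φ2→K] = [10, 14]
r6 m[φ2→B] = [11, 15]
r6 m[φ3→K] = [5, 13]
r6 m[φ3→H] = [15, 15]
r6 m[K→φ0] = [15, 27]
r6 m[K→φ2] = [20, 23]
r6 m[K→φ3] = [25, 24]
r6 m[B→φ0] = [17, 22]
r6 m[B→φ1] = [26, 26]
r6 m[B→φ2] = [21, 18]
r6 m[H→φ1] = [15, 15]
r6 m[H→φ3] = [18, 15]
r7 m[φ0→K] = [26, 21]
r7 m[φ0→B] = [24, 20]
r7 m[φ1→B] = [16, 17]
r7 m[φ1→H] = [30, 27]
r7 m[φ2→K] = [21, 25]
r7 m[φ2→B] = [20, 24]
r7 m[φ3→K] = [15, 18]
r7 m[φ3→H] = [24, 25]
r7 m[K→φ0] = [15, 27]
r7 m[K→φ2] = [20, 23]
r7 m[K→φ3] = [25, 24]
r7 m[B→φ0] = [17, 22]
r7 m[B→φ1] = [26, 26]
r7 m[B→φ2] = [21, 18]
r7 m[H→φ1] = [15, 15]
r7 m[H→φ3] = [18, 15]
r8 m[φ0→K] = [26, 21]
r8 m[φ0→B] = [24, 20]
r8 m[φ1→B] = [16, 17]
r8 m[φ1→H] = [30, 27]
r8 m[φ2→K] = [21, 25]
r8 m[φ2→B] = [20, 24]
r8 m[φ3→K] = [15, 18]
r8 m[φ3→H] = [24, 25]
r8 m[K→φ0] = [36, 43]
r8 m[K→φ2] = [41, 39]
r8 m[K→φ3] = [47, 46]
r8 m[B→φ0] = [36, 41]
r8 m[B→φ1] = [44, 44]
r8 m[B→φ2] = [40, 37]
r8 m[H→φ1] = [24, 25]
r8 m[H→φ3] = [30, 27]
r9 m[φ0→K] = [45, 40]
r9 m[φ0→B] = [45, 41]
r9 m[φ1→B] = [26, 27]
r9 m[φ1→H] = [48, 45]
r9 m[φ2→K] = [40, 44]
r9 m[φ2→B] = [41, 45]
r9 m[φ3→K] = [27, 30]
r9 m[φ3→H] = [46, 47]
r9 m[K→φ0] = [36, 43]
r9 m[K→φ2] = [41, 39]
r9 m[K→φ3] = [47, 46]
r9 m[B→φ0] = [36, 41]
r9 m[B→φ1] = [44, 44]
r9 m[B→φ2] = [40, 37]
r9 m[H→φ1] = [24, 25]
r9 m[H→φ3] = [30, 27]
r10 m[φ0→K] = [45, 40]
r10 m[φ0→B] = [45, 41]
r10 m[φ1→B] = [26, 27]
r10 m[φ1→H] = [48, 45]
r10 m[φ2→K] = [40, 44]
r10 m[φ2→B] = [41, 45]
r10 m[φ3→K] = [27, 30]
r10 m[φ3→H] = [46, 47]
r10 m[K→φ0] = [67, 74]
r10 m[K→φ2] = [72, 70]
r10 m[K→φ3] = [85, 84]
r10 m[B→φ0] = [67, 72]
r10 m[B→φ1] = [86, 86]
r10 m[B→φ2] = [71, 68]
r10 m[H→φ1] = [46, 47]
r10 m[H→φ3] = [48, 45]
r11 m[φ0→K] = [76, 71]
r11 m[φ0→B] = [76, 72]
r11 m[φ1→B] = [48, 49]
r11 m[φ1→H] = [90, 87]
r11 m[φ2→K] = [71, 75]
r11 m[φ2→B] = [72, 76]
r11 m[φ3→K] = [45, 48]
r11 m[φ3→H] = [84, 85]
r11 m[K→φ0] = [67, 74]
r11 m[K→φ2] = [72, 70]
r11 m[K→φ3] = [85, 84]
r11 m[B→φ0] = [67, 72]
r11 m[B→φ1] = [86, 86]
r11 m[B→φ2] = [71, 68]
r11 m[H→φ1] = [46, 47]
r11 m[H→φ3] = [48, 45]
r12 m[φ0→K] = [76, 71]
r12 m[φ0→B] = [76, 72]
r12 m[φ1→B] = [48, 49]
r12 m[φ1→H] = [90, 87]
r12 m[φ2→K] = [71, 75]
r12 m[φ2→B] = [72, 76]
r12 m[φ3→K] = [45, 48]
r12 m[φ3→H] = [84, 85]
r12 m[K→φ0] = [116, 123]
r12 m[K→φ2] = [121, 119]
r12 m[K→φ3] = [147, 146]
r12 m[B→φ0] = [120, 125]
r12 m[B→φ1] = [148, 148]
r12 m[B→φ2] = [124, 121]
r12 m[H→φ1] = [84, 85]
r12 m[H→φ3] = [90, 87]
no fixed point within 12 rounds

NOT CONVERGED within 12 rounds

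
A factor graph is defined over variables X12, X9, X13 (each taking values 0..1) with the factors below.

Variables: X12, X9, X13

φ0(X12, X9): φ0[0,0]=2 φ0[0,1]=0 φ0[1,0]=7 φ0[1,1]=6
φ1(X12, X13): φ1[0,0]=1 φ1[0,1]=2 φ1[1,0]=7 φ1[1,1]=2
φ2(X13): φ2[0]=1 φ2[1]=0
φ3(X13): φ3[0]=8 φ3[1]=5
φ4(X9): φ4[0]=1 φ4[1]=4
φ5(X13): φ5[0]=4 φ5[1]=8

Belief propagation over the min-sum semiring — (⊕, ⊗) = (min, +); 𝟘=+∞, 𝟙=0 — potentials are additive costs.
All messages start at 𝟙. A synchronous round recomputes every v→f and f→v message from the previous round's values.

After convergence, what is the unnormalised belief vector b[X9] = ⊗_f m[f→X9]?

init: all messages = 𝟙 over 2 values
r1 m[φ0→X12] = [0, 6]
r1 m[φ0→X9] = [2, 0]
r1 m[φ1→X12] = [1, 2]
r1 m[φ1→X13] = [1, 2]
r1 m[φ2→X13] = [1, 0]
r1 m[φ3→X13] = [8, 5]
r1 m[φ4→X9] = [1, 4]
r1 m[φ5→X13] = [4, 8]
r1 m[X12→φ0] = [0, 0]
r1 m[X12→φ1] = [0, 0]
r1 m[X9→φ0] = [0, 0]
r1 m[X9→φ4] = [0, 0]
r1 m[X13→φ1] = [0, 0]
r1 m[X13→φ2] = [0, 0]
r1 m[X13→φ3] = [0, 0]
r1 m[X13→φ5] = [0, 0]
r2 m[φ0→X12] = [0, 6]
r2 m[φ0→X9] = [2, 0]
r2 m[φ1→X12] = [1, 2]
r2 m[φ1→X13] = [1, 2]
r2 m[φ2→X13] = [1, 0]
r2 m[φ3→X13] = [8, 5]
r2 m[φ4→X9] = [1, 4]
r2 m[φ5→X13] = [4, 8]
r2 m[X12→φ0] = [1, 2]
r2 m[X12→φ1] = [0, 6]
r2 m[X9→φ0] = [1, 4]
r2 m[X9→φ4] = [2, 0]
r2 m[X13→φ1] = [13, 13]
r2 m[X13→φ2] = [13, 15]
r2 m[X13→φ3] = [6, 10]
r2 m[X13→φ5] = [10, 7]
r3 m[φ0→X12] = [3, 8]
r3 m[φ0→X9] = [3, 1]
r3 m[φ1→X12] = [14, 15]
r3 m[φ1→X13] = [1, 2]
r3 m[φ2→X13] = [1, 0]
r3 m[φ3→X13] = [8, 5]
r3 m[φ4→X9] = [1, 4]
r3 m[φ5→X13] = [4, 8]
r3 m[X12→φ0] = [1, 2]
r3 m[X12→φ1] = [0, 6]
r3 m[X9→φ0] = [1, 4]
r3 m[X9→φ4] = [2, 0]
r3 m[X13→φ1] = [13, 13]
r3 m[X13→φ2] = [13, 15]
r3 m[X13→φ3] = [6, 10]
r3 m[X13→φ5] = [10, 7]
r4 m[φ0→X12] = [3, 8]
r4 m[φ0→X9] = [3, 1]
r4 m[φ1→X12] = [14, 15]
r4 m[φ1→X13] = [1, 2]
r4 m[φ2→X13] = [1, 0]
r4 m[φ3→X13] = [8, 5]
r4 m[φ4→X9] = [1, 4]
r4 m[φ5→X13] = [4, 8]
r4 m[X12→φ0] = [14, 15]
r4 m[X12→φ1] = [3, 8]
r4 m[X9→φ0] = [1, 4]
r4 m[X9→φ4] = [3, 1]
r4 m[X13→φ1] = [13, 13]
r4 m[X13→φ2] = [13, 15]
r4 m[X13→φ3] = [6, 10]
r4 m[X13→φ5] = [10, 7]
r5 m[φ0→X12] = [3, 8]
r5 m[φ0→X9] = [16, 14]
r5 m[φ1→X12] = [14, 15]
r5 m[φ1→X13] = [4, 5]
r5 m[φ2→X13] = [1, 0]
r5 m[φ3→X13] = [8, 5]
r5 m[φ4→X9] = [1, 4]
r5 m[φ5→X13] = [4, 8]
r5 m[X12→φ0] = [14, 15]
r5 m[X12→φ1] = [3, 8]
r5 m[X9→φ0] = [1, 4]
r5 m[X9→φ4] = [3, 1]
r5 m[X13→φ1] = [13, 13]
r5 m[X13→φ2] = [13, 15]
r5 m[X13→φ3] = [6, 10]
r5 m[X13→φ5] = [10, 7]
r6 m[φ0→X12] = [3, 8]
r6 m[φ0→X9] = [16, 14]
r6 m[φ1→X12] = [14, 15]
r6 m[φ1→X13] = [4, 5]
r6 m[φ2→X13] = [1, 0]
r6 m[φ3→X13] = [8, 5]
r6 m[φ4→X9] = [1, 4]
r6 m[φ5→X13] = [4, 8]
r6 m[X12→φ0] = [14, 15]
r6 m[X12→φ1] = [3, 8]
r6 m[X9→φ0] = [1, 4]
r6 m[X9→φ4] = [16, 14]
r6 m[X13→φ1] = [13, 13]
r6 m[X13→φ2] = [16, 18]
r6 m[X13→φ3] = [9, 13]
r6 m[X13→φ5] = [13, 10]
r7 m[φ0→X12] = [3, 8]
r7 m[φ0→X9] = [16, 14]
r7 m[φ1→X12] = [14, 15]
r7 m[φ1→X13] = [4, 5]
r7 m[φ2→X13] = [1, 0]
r7 m[φ3→X13] = [8, 5]
r7 m[φ4→X9] = [1, 4]
r7 m[φ5→X13] = [4, 8]
r7 m[X12→φ0] = [14, 15]
r7 m[X12→φ1] = [3, 8]
r7 m[X9→φ0] = [1, 4]
r7 m[X9→φ4] = [16, 14]
r7 m[X13→φ1] = [13, 13]
r7 m[X13→φ2] = [16, 18]
r7 m[X13→φ3] = [9, 13]
r7 m[X13→φ5] = [13, 10]
fixed point reached at round 7
b[X9] = ⊗ incoming = [17, 18]

b[X9] = [17, 18]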